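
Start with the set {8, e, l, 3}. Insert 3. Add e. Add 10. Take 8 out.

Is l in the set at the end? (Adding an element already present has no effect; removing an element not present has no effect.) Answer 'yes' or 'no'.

Tracking the set through each operation:
Start: {3, 8, e, l}
Event 1 (add 3): already present, no change. Set: {3, 8, e, l}
Event 2 (add e): already present, no change. Set: {3, 8, e, l}
Event 3 (add 10): added. Set: {10, 3, 8, e, l}
Event 4 (remove 8): removed. Set: {10, 3, e, l}

Final set: {10, 3, e, l} (size 4)
l is in the final set.

Answer: yes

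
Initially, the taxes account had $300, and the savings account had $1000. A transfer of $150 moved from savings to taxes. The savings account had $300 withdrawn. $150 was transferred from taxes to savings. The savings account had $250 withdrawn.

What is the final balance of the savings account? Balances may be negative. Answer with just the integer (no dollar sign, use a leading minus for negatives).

Answer: 450

Derivation:
Tracking account balances step by step:
Start: taxes=300, savings=1000
Event 1 (transfer 150 savings -> taxes): savings: 1000 - 150 = 850, taxes: 300 + 150 = 450. Balances: taxes=450, savings=850
Event 2 (withdraw 300 from savings): savings: 850 - 300 = 550. Balances: taxes=450, savings=550
Event 3 (transfer 150 taxes -> savings): taxes: 450 - 150 = 300, savings: 550 + 150 = 700. Balances: taxes=300, savings=700
Event 4 (withdraw 250 from savings): savings: 700 - 250 = 450. Balances: taxes=300, savings=450

Final balance of savings: 450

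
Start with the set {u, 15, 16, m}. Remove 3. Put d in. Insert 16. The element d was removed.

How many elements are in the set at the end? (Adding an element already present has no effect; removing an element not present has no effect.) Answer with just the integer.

Answer: 4

Derivation:
Tracking the set through each operation:
Start: {15, 16, m, u}
Event 1 (remove 3): not present, no change. Set: {15, 16, m, u}
Event 2 (add d): added. Set: {15, 16, d, m, u}
Event 3 (add 16): already present, no change. Set: {15, 16, d, m, u}
Event 4 (remove d): removed. Set: {15, 16, m, u}

Final set: {15, 16, m, u} (size 4)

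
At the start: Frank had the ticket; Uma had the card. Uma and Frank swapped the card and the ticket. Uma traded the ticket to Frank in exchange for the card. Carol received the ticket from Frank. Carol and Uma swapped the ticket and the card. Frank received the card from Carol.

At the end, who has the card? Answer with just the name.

Answer: Frank

Derivation:
Tracking all object holders:
Start: ticket:Frank, card:Uma
Event 1 (swap card<->ticket: now card:Frank, ticket:Uma). State: ticket:Uma, card:Frank
Event 2 (swap ticket<->card: now ticket:Frank, card:Uma). State: ticket:Frank, card:Uma
Event 3 (give ticket: Frank -> Carol). State: ticket:Carol, card:Uma
Event 4 (swap ticket<->card: now ticket:Uma, card:Carol). State: ticket:Uma, card:Carol
Event 5 (give card: Carol -> Frank). State: ticket:Uma, card:Frank

Final state: ticket:Uma, card:Frank
The card is held by Frank.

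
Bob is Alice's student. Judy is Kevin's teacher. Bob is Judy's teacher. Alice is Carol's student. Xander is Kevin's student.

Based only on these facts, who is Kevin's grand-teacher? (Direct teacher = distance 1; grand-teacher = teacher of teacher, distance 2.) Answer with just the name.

Answer: Bob

Derivation:
Reconstructing the teacher chain from the given facts:
  Carol -> Alice -> Bob -> Judy -> Kevin -> Xander
(each arrow means 'teacher of the next')
Positions in the chain (0 = top):
  position of Carol: 0
  position of Alice: 1
  position of Bob: 2
  position of Judy: 3
  position of Kevin: 4
  position of Xander: 5

Kevin is at position 4; the grand-teacher is 2 steps up the chain, i.e. position 2: Bob.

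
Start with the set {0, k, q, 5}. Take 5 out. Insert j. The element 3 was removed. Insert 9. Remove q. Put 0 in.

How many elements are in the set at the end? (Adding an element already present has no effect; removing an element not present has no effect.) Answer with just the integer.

Answer: 4

Derivation:
Tracking the set through each operation:
Start: {0, 5, k, q}
Event 1 (remove 5): removed. Set: {0, k, q}
Event 2 (add j): added. Set: {0, j, k, q}
Event 3 (remove 3): not present, no change. Set: {0, j, k, q}
Event 4 (add 9): added. Set: {0, 9, j, k, q}
Event 5 (remove q): removed. Set: {0, 9, j, k}
Event 6 (add 0): already present, no change. Set: {0, 9, j, k}

Final set: {0, 9, j, k} (size 4)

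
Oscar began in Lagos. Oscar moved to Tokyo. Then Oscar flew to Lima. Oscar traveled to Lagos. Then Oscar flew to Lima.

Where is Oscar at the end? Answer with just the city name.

Tracking Oscar's location:
Start: Oscar is in Lagos.
After move 1: Lagos -> Tokyo. Oscar is in Tokyo.
After move 2: Tokyo -> Lima. Oscar is in Lima.
After move 3: Lima -> Lagos. Oscar is in Lagos.
After move 4: Lagos -> Lima. Oscar is in Lima.

Answer: Lima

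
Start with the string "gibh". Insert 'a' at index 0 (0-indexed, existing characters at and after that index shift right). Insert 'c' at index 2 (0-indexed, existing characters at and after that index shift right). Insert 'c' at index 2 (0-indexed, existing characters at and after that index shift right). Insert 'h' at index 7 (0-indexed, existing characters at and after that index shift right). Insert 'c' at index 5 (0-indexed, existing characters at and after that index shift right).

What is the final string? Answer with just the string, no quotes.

Applying each edit step by step:
Start: "gibh"
Op 1 (insert 'a' at idx 0): "gibh" -> "agibh"
Op 2 (insert 'c' at idx 2): "agibh" -> "agcibh"
Op 3 (insert 'c' at idx 2): "agcibh" -> "agccibh"
Op 4 (insert 'h' at idx 7): "agccibh" -> "agccibhh"
Op 5 (insert 'c' at idx 5): "agccibhh" -> "agccicbhh"

Answer: agccicbhh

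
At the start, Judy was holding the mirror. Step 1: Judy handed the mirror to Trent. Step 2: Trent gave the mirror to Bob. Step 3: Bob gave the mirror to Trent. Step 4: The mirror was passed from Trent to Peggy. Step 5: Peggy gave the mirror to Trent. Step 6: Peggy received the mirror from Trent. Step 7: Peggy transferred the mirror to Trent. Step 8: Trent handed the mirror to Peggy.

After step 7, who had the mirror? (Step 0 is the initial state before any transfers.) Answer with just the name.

Tracking the mirror holder through step 7:
After step 0 (start): Judy
After step 1: Trent
After step 2: Bob
After step 3: Trent
After step 4: Peggy
After step 5: Trent
After step 6: Peggy
After step 7: Trent

At step 7, the holder is Trent.

Answer: Trent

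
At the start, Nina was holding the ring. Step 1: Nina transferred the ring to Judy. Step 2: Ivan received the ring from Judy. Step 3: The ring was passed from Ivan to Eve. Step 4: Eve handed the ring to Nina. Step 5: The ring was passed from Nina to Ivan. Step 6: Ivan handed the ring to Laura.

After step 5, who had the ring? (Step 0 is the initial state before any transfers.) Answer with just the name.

Tracking the ring holder through step 5:
After step 0 (start): Nina
After step 1: Judy
After step 2: Ivan
After step 3: Eve
After step 4: Nina
After step 5: Ivan

At step 5, the holder is Ivan.

Answer: Ivan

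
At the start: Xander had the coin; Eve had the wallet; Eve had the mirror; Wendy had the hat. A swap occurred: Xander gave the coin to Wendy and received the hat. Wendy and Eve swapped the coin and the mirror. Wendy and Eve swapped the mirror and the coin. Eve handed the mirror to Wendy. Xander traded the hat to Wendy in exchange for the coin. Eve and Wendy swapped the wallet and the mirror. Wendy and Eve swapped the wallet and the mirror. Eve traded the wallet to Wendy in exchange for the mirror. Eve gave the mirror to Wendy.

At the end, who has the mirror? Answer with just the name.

Answer: Wendy

Derivation:
Tracking all object holders:
Start: coin:Xander, wallet:Eve, mirror:Eve, hat:Wendy
Event 1 (swap coin<->hat: now coin:Wendy, hat:Xander). State: coin:Wendy, wallet:Eve, mirror:Eve, hat:Xander
Event 2 (swap coin<->mirror: now coin:Eve, mirror:Wendy). State: coin:Eve, wallet:Eve, mirror:Wendy, hat:Xander
Event 3 (swap mirror<->coin: now mirror:Eve, coin:Wendy). State: coin:Wendy, wallet:Eve, mirror:Eve, hat:Xander
Event 4 (give mirror: Eve -> Wendy). State: coin:Wendy, wallet:Eve, mirror:Wendy, hat:Xander
Event 5 (swap hat<->coin: now hat:Wendy, coin:Xander). State: coin:Xander, wallet:Eve, mirror:Wendy, hat:Wendy
Event 6 (swap wallet<->mirror: now wallet:Wendy, mirror:Eve). State: coin:Xander, wallet:Wendy, mirror:Eve, hat:Wendy
Event 7 (swap wallet<->mirror: now wallet:Eve, mirror:Wendy). State: coin:Xander, wallet:Eve, mirror:Wendy, hat:Wendy
Event 8 (swap wallet<->mirror: now wallet:Wendy, mirror:Eve). State: coin:Xander, wallet:Wendy, mirror:Eve, hat:Wendy
Event 9 (give mirror: Eve -> Wendy). State: coin:Xander, wallet:Wendy, mirror:Wendy, hat:Wendy

Final state: coin:Xander, wallet:Wendy, mirror:Wendy, hat:Wendy
The mirror is held by Wendy.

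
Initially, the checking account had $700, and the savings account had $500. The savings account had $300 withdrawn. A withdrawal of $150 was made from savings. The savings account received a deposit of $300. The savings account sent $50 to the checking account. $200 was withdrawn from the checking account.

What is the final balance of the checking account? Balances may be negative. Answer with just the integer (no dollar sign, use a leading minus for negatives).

Tracking account balances step by step:
Start: checking=700, savings=500
Event 1 (withdraw 300 from savings): savings: 500 - 300 = 200. Balances: checking=700, savings=200
Event 2 (withdraw 150 from savings): savings: 200 - 150 = 50. Balances: checking=700, savings=50
Event 3 (deposit 300 to savings): savings: 50 + 300 = 350. Balances: checking=700, savings=350
Event 4 (transfer 50 savings -> checking): savings: 350 - 50 = 300, checking: 700 + 50 = 750. Balances: checking=750, savings=300
Event 5 (withdraw 200 from checking): checking: 750 - 200 = 550. Balances: checking=550, savings=300

Final balance of checking: 550

Answer: 550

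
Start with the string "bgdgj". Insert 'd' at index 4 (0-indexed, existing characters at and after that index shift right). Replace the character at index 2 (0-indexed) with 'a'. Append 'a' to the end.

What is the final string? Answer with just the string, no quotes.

Answer: bgagdja

Derivation:
Applying each edit step by step:
Start: "bgdgj"
Op 1 (insert 'd' at idx 4): "bgdgj" -> "bgdgdj"
Op 2 (replace idx 2: 'd' -> 'a'): "bgdgdj" -> "bgagdj"
Op 3 (append 'a'): "bgagdj" -> "bgagdja"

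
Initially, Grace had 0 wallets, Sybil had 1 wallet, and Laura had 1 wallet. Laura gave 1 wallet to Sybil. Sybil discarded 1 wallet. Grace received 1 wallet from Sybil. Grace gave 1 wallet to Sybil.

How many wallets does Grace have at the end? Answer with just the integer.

Answer: 0

Derivation:
Tracking counts step by step:
Start: Grace=0, Sybil=1, Laura=1
Event 1 (Laura -> Sybil, 1): Laura: 1 -> 0, Sybil: 1 -> 2. State: Grace=0, Sybil=2, Laura=0
Event 2 (Sybil -1): Sybil: 2 -> 1. State: Grace=0, Sybil=1, Laura=0
Event 3 (Sybil -> Grace, 1): Sybil: 1 -> 0, Grace: 0 -> 1. State: Grace=1, Sybil=0, Laura=0
Event 4 (Grace -> Sybil, 1): Grace: 1 -> 0, Sybil: 0 -> 1. State: Grace=0, Sybil=1, Laura=0

Grace's final count: 0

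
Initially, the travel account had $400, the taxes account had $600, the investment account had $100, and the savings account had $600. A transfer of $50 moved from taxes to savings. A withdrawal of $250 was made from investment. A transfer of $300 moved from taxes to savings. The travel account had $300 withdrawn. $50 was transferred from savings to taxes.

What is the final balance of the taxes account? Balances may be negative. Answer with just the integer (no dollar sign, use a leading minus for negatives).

Tracking account balances step by step:
Start: travel=400, taxes=600, investment=100, savings=600
Event 1 (transfer 50 taxes -> savings): taxes: 600 - 50 = 550, savings: 600 + 50 = 650. Balances: travel=400, taxes=550, investment=100, savings=650
Event 2 (withdraw 250 from investment): investment: 100 - 250 = -150. Balances: travel=400, taxes=550, investment=-150, savings=650
Event 3 (transfer 300 taxes -> savings): taxes: 550 - 300 = 250, savings: 650 + 300 = 950. Balances: travel=400, taxes=250, investment=-150, savings=950
Event 4 (withdraw 300 from travel): travel: 400 - 300 = 100. Balances: travel=100, taxes=250, investment=-150, savings=950
Event 5 (transfer 50 savings -> taxes): savings: 950 - 50 = 900, taxes: 250 + 50 = 300. Balances: travel=100, taxes=300, investment=-150, savings=900

Final balance of taxes: 300

Answer: 300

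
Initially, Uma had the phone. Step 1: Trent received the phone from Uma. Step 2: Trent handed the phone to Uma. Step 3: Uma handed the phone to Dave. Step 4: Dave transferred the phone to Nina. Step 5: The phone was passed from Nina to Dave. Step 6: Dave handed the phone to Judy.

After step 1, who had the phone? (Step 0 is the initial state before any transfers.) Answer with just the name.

Answer: Trent

Derivation:
Tracking the phone holder through step 1:
After step 0 (start): Uma
After step 1: Trent

At step 1, the holder is Trent.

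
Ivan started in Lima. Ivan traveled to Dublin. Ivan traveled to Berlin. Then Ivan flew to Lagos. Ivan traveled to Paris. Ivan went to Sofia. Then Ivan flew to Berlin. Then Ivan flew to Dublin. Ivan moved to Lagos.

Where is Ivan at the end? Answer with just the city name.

Tracking Ivan's location:
Start: Ivan is in Lima.
After move 1: Lima -> Dublin. Ivan is in Dublin.
After move 2: Dublin -> Berlin. Ivan is in Berlin.
After move 3: Berlin -> Lagos. Ivan is in Lagos.
After move 4: Lagos -> Paris. Ivan is in Paris.
After move 5: Paris -> Sofia. Ivan is in Sofia.
After move 6: Sofia -> Berlin. Ivan is in Berlin.
After move 7: Berlin -> Dublin. Ivan is in Dublin.
After move 8: Dublin -> Lagos. Ivan is in Lagos.

Answer: Lagos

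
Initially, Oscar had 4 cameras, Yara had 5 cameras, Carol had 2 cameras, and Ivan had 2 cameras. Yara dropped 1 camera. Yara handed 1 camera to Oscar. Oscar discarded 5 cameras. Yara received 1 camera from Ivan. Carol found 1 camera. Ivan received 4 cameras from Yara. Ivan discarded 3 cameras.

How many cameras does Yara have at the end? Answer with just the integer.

Answer: 0

Derivation:
Tracking counts step by step:
Start: Oscar=4, Yara=5, Carol=2, Ivan=2
Event 1 (Yara -1): Yara: 5 -> 4. State: Oscar=4, Yara=4, Carol=2, Ivan=2
Event 2 (Yara -> Oscar, 1): Yara: 4 -> 3, Oscar: 4 -> 5. State: Oscar=5, Yara=3, Carol=2, Ivan=2
Event 3 (Oscar -5): Oscar: 5 -> 0. State: Oscar=0, Yara=3, Carol=2, Ivan=2
Event 4 (Ivan -> Yara, 1): Ivan: 2 -> 1, Yara: 3 -> 4. State: Oscar=0, Yara=4, Carol=2, Ivan=1
Event 5 (Carol +1): Carol: 2 -> 3. State: Oscar=0, Yara=4, Carol=3, Ivan=1
Event 6 (Yara -> Ivan, 4): Yara: 4 -> 0, Ivan: 1 -> 5. State: Oscar=0, Yara=0, Carol=3, Ivan=5
Event 7 (Ivan -3): Ivan: 5 -> 2. State: Oscar=0, Yara=0, Carol=3, Ivan=2

Yara's final count: 0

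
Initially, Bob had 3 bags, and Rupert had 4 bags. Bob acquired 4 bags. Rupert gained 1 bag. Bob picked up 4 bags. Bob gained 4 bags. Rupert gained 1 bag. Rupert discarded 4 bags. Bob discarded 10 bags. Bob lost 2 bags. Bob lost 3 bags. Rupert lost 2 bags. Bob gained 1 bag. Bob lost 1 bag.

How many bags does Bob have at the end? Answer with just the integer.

Tracking counts step by step:
Start: Bob=3, Rupert=4
Event 1 (Bob +4): Bob: 3 -> 7. State: Bob=7, Rupert=4
Event 2 (Rupert +1): Rupert: 4 -> 5. State: Bob=7, Rupert=5
Event 3 (Bob +4): Bob: 7 -> 11. State: Bob=11, Rupert=5
Event 4 (Bob +4): Bob: 11 -> 15. State: Bob=15, Rupert=5
Event 5 (Rupert +1): Rupert: 5 -> 6. State: Bob=15, Rupert=6
Event 6 (Rupert -4): Rupert: 6 -> 2. State: Bob=15, Rupert=2
Event 7 (Bob -10): Bob: 15 -> 5. State: Bob=5, Rupert=2
Event 8 (Bob -2): Bob: 5 -> 3. State: Bob=3, Rupert=2
Event 9 (Bob -3): Bob: 3 -> 0. State: Bob=0, Rupert=2
Event 10 (Rupert -2): Rupert: 2 -> 0. State: Bob=0, Rupert=0
Event 11 (Bob +1): Bob: 0 -> 1. State: Bob=1, Rupert=0
Event 12 (Bob -1): Bob: 1 -> 0. State: Bob=0, Rupert=0

Bob's final count: 0

Answer: 0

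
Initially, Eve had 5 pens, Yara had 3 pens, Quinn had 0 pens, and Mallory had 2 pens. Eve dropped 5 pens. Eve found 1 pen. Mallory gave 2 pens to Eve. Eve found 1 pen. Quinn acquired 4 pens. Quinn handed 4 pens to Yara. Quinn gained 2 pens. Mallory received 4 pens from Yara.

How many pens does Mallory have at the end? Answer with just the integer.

Tracking counts step by step:
Start: Eve=5, Yara=3, Quinn=0, Mallory=2
Event 1 (Eve -5): Eve: 5 -> 0. State: Eve=0, Yara=3, Quinn=0, Mallory=2
Event 2 (Eve +1): Eve: 0 -> 1. State: Eve=1, Yara=3, Quinn=0, Mallory=2
Event 3 (Mallory -> Eve, 2): Mallory: 2 -> 0, Eve: 1 -> 3. State: Eve=3, Yara=3, Quinn=0, Mallory=0
Event 4 (Eve +1): Eve: 3 -> 4. State: Eve=4, Yara=3, Quinn=0, Mallory=0
Event 5 (Quinn +4): Quinn: 0 -> 4. State: Eve=4, Yara=3, Quinn=4, Mallory=0
Event 6 (Quinn -> Yara, 4): Quinn: 4 -> 0, Yara: 3 -> 7. State: Eve=4, Yara=7, Quinn=0, Mallory=0
Event 7 (Quinn +2): Quinn: 0 -> 2. State: Eve=4, Yara=7, Quinn=2, Mallory=0
Event 8 (Yara -> Mallory, 4): Yara: 7 -> 3, Mallory: 0 -> 4. State: Eve=4, Yara=3, Quinn=2, Mallory=4

Mallory's final count: 4

Answer: 4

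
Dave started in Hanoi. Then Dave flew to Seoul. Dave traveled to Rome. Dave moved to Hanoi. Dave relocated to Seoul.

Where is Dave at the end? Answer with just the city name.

Tracking Dave's location:
Start: Dave is in Hanoi.
After move 1: Hanoi -> Seoul. Dave is in Seoul.
After move 2: Seoul -> Rome. Dave is in Rome.
After move 3: Rome -> Hanoi. Dave is in Hanoi.
After move 4: Hanoi -> Seoul. Dave is in Seoul.

Answer: Seoul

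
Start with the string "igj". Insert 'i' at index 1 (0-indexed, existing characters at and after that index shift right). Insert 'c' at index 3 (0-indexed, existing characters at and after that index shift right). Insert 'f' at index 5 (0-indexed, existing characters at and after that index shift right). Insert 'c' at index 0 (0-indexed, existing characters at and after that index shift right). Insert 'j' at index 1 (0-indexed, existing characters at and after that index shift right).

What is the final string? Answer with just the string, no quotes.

Answer: cjiigcjf

Derivation:
Applying each edit step by step:
Start: "igj"
Op 1 (insert 'i' at idx 1): "igj" -> "iigj"
Op 2 (insert 'c' at idx 3): "iigj" -> "iigcj"
Op 3 (insert 'f' at idx 5): "iigcj" -> "iigcjf"
Op 4 (insert 'c' at idx 0): "iigcjf" -> "ciigcjf"
Op 5 (insert 'j' at idx 1): "ciigcjf" -> "cjiigcjf"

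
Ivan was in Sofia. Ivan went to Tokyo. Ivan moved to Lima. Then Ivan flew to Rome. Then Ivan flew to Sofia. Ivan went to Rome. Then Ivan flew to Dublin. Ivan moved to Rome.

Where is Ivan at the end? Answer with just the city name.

Tracking Ivan's location:
Start: Ivan is in Sofia.
After move 1: Sofia -> Tokyo. Ivan is in Tokyo.
After move 2: Tokyo -> Lima. Ivan is in Lima.
After move 3: Lima -> Rome. Ivan is in Rome.
After move 4: Rome -> Sofia. Ivan is in Sofia.
After move 5: Sofia -> Rome. Ivan is in Rome.
After move 6: Rome -> Dublin. Ivan is in Dublin.
After move 7: Dublin -> Rome. Ivan is in Rome.

Answer: Rome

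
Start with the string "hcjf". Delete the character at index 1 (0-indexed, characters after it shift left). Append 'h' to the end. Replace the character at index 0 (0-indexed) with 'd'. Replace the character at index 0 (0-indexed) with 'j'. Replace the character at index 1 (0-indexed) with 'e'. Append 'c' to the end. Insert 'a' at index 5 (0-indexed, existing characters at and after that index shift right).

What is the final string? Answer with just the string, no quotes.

Applying each edit step by step:
Start: "hcjf"
Op 1 (delete idx 1 = 'c'): "hcjf" -> "hjf"
Op 2 (append 'h'): "hjf" -> "hjfh"
Op 3 (replace idx 0: 'h' -> 'd'): "hjfh" -> "djfh"
Op 4 (replace idx 0: 'd' -> 'j'): "djfh" -> "jjfh"
Op 5 (replace idx 1: 'j' -> 'e'): "jjfh" -> "jefh"
Op 6 (append 'c'): "jefh" -> "jefhc"
Op 7 (insert 'a' at idx 5): "jefhc" -> "jefhca"

Answer: jefhca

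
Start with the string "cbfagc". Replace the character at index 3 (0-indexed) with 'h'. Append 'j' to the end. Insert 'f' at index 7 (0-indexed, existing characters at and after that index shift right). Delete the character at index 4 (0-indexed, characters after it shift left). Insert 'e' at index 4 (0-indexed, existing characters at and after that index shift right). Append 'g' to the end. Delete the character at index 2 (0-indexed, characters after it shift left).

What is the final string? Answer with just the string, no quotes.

Answer: cbhecjfg

Derivation:
Applying each edit step by step:
Start: "cbfagc"
Op 1 (replace idx 3: 'a' -> 'h'): "cbfagc" -> "cbfhgc"
Op 2 (append 'j'): "cbfhgc" -> "cbfhgcj"
Op 3 (insert 'f' at idx 7): "cbfhgcj" -> "cbfhgcjf"
Op 4 (delete idx 4 = 'g'): "cbfhgcjf" -> "cbfhcjf"
Op 5 (insert 'e' at idx 4): "cbfhcjf" -> "cbfhecjf"
Op 6 (append 'g'): "cbfhecjf" -> "cbfhecjfg"
Op 7 (delete idx 2 = 'f'): "cbfhecjfg" -> "cbhecjfg"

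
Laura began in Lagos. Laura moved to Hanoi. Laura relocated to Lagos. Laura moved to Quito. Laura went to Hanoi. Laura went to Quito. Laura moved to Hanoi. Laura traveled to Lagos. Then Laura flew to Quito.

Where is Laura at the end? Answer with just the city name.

Tracking Laura's location:
Start: Laura is in Lagos.
After move 1: Lagos -> Hanoi. Laura is in Hanoi.
After move 2: Hanoi -> Lagos. Laura is in Lagos.
After move 3: Lagos -> Quito. Laura is in Quito.
After move 4: Quito -> Hanoi. Laura is in Hanoi.
After move 5: Hanoi -> Quito. Laura is in Quito.
After move 6: Quito -> Hanoi. Laura is in Hanoi.
After move 7: Hanoi -> Lagos. Laura is in Lagos.
After move 8: Lagos -> Quito. Laura is in Quito.

Answer: Quito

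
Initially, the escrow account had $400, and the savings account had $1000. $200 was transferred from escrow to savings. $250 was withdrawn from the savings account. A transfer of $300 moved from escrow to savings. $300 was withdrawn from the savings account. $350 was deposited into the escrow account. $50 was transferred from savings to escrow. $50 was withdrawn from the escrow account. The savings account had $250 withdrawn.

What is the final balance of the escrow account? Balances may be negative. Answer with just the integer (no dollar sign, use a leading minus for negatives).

Tracking account balances step by step:
Start: escrow=400, savings=1000
Event 1 (transfer 200 escrow -> savings): escrow: 400 - 200 = 200, savings: 1000 + 200 = 1200. Balances: escrow=200, savings=1200
Event 2 (withdraw 250 from savings): savings: 1200 - 250 = 950. Balances: escrow=200, savings=950
Event 3 (transfer 300 escrow -> savings): escrow: 200 - 300 = -100, savings: 950 + 300 = 1250. Balances: escrow=-100, savings=1250
Event 4 (withdraw 300 from savings): savings: 1250 - 300 = 950. Balances: escrow=-100, savings=950
Event 5 (deposit 350 to escrow): escrow: -100 + 350 = 250. Balances: escrow=250, savings=950
Event 6 (transfer 50 savings -> escrow): savings: 950 - 50 = 900, escrow: 250 + 50 = 300. Balances: escrow=300, savings=900
Event 7 (withdraw 50 from escrow): escrow: 300 - 50 = 250. Balances: escrow=250, savings=900
Event 8 (withdraw 250 from savings): savings: 900 - 250 = 650. Balances: escrow=250, savings=650

Final balance of escrow: 250

Answer: 250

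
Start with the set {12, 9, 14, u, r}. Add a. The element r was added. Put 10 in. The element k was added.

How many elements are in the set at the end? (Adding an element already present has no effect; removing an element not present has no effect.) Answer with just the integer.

Tracking the set through each operation:
Start: {12, 14, 9, r, u}
Event 1 (add a): added. Set: {12, 14, 9, a, r, u}
Event 2 (add r): already present, no change. Set: {12, 14, 9, a, r, u}
Event 3 (add 10): added. Set: {10, 12, 14, 9, a, r, u}
Event 4 (add k): added. Set: {10, 12, 14, 9, a, k, r, u}

Final set: {10, 12, 14, 9, a, k, r, u} (size 8)

Answer: 8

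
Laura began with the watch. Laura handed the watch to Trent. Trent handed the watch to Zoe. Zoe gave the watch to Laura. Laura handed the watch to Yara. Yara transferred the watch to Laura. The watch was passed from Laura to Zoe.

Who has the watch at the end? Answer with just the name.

Tracking the watch through each event:
Start: Laura has the watch.
After event 1: Trent has the watch.
After event 2: Zoe has the watch.
After event 3: Laura has the watch.
After event 4: Yara has the watch.
After event 5: Laura has the watch.
After event 6: Zoe has the watch.

Answer: Zoe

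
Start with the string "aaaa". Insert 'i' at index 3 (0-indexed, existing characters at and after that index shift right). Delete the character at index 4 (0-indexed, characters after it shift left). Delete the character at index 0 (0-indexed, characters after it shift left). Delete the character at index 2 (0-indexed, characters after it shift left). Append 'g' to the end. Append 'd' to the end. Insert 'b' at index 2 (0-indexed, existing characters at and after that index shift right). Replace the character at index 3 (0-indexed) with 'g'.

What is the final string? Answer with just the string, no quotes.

Applying each edit step by step:
Start: "aaaa"
Op 1 (insert 'i' at idx 3): "aaaa" -> "aaaia"
Op 2 (delete idx 4 = 'a'): "aaaia" -> "aaai"
Op 3 (delete idx 0 = 'a'): "aaai" -> "aai"
Op 4 (delete idx 2 = 'i'): "aai" -> "aa"
Op 5 (append 'g'): "aa" -> "aag"
Op 6 (append 'd'): "aag" -> "aagd"
Op 7 (insert 'b' at idx 2): "aagd" -> "aabgd"
Op 8 (replace idx 3: 'g' -> 'g'): "aabgd" -> "aabgd"

Answer: aabgd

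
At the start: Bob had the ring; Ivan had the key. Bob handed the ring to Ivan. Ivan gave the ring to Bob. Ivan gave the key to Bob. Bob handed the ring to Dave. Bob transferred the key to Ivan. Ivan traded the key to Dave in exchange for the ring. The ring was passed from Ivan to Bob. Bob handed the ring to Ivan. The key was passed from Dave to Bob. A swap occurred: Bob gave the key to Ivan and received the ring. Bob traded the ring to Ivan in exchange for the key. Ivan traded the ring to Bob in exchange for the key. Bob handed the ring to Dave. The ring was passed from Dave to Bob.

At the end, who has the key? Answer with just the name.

Tracking all object holders:
Start: ring:Bob, key:Ivan
Event 1 (give ring: Bob -> Ivan). State: ring:Ivan, key:Ivan
Event 2 (give ring: Ivan -> Bob). State: ring:Bob, key:Ivan
Event 3 (give key: Ivan -> Bob). State: ring:Bob, key:Bob
Event 4 (give ring: Bob -> Dave). State: ring:Dave, key:Bob
Event 5 (give key: Bob -> Ivan). State: ring:Dave, key:Ivan
Event 6 (swap key<->ring: now key:Dave, ring:Ivan). State: ring:Ivan, key:Dave
Event 7 (give ring: Ivan -> Bob). State: ring:Bob, key:Dave
Event 8 (give ring: Bob -> Ivan). State: ring:Ivan, key:Dave
Event 9 (give key: Dave -> Bob). State: ring:Ivan, key:Bob
Event 10 (swap key<->ring: now key:Ivan, ring:Bob). State: ring:Bob, key:Ivan
Event 11 (swap ring<->key: now ring:Ivan, key:Bob). State: ring:Ivan, key:Bob
Event 12 (swap ring<->key: now ring:Bob, key:Ivan). State: ring:Bob, key:Ivan
Event 13 (give ring: Bob -> Dave). State: ring:Dave, key:Ivan
Event 14 (give ring: Dave -> Bob). State: ring:Bob, key:Ivan

Final state: ring:Bob, key:Ivan
The key is held by Ivan.

Answer: Ivan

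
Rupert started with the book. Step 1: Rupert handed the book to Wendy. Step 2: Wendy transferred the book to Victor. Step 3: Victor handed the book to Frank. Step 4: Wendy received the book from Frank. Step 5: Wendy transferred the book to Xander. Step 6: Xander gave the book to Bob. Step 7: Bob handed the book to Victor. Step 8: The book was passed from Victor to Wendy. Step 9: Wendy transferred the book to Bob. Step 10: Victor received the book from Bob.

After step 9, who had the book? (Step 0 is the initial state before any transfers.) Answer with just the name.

Answer: Bob

Derivation:
Tracking the book holder through step 9:
After step 0 (start): Rupert
After step 1: Wendy
After step 2: Victor
After step 3: Frank
After step 4: Wendy
After step 5: Xander
After step 6: Bob
After step 7: Victor
After step 8: Wendy
After step 9: Bob

At step 9, the holder is Bob.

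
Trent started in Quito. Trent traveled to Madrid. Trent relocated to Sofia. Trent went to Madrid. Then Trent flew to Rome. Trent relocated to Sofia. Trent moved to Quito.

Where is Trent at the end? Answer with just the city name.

Answer: Quito

Derivation:
Tracking Trent's location:
Start: Trent is in Quito.
After move 1: Quito -> Madrid. Trent is in Madrid.
After move 2: Madrid -> Sofia. Trent is in Sofia.
After move 3: Sofia -> Madrid. Trent is in Madrid.
After move 4: Madrid -> Rome. Trent is in Rome.
After move 5: Rome -> Sofia. Trent is in Sofia.
After move 6: Sofia -> Quito. Trent is in Quito.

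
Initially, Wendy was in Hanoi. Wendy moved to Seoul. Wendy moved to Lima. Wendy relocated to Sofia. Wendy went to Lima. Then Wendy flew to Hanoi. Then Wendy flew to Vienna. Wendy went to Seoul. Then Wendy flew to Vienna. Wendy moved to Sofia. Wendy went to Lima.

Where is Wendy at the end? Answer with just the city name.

Answer: Lima

Derivation:
Tracking Wendy's location:
Start: Wendy is in Hanoi.
After move 1: Hanoi -> Seoul. Wendy is in Seoul.
After move 2: Seoul -> Lima. Wendy is in Lima.
After move 3: Lima -> Sofia. Wendy is in Sofia.
After move 4: Sofia -> Lima. Wendy is in Lima.
After move 5: Lima -> Hanoi. Wendy is in Hanoi.
After move 6: Hanoi -> Vienna. Wendy is in Vienna.
After move 7: Vienna -> Seoul. Wendy is in Seoul.
After move 8: Seoul -> Vienna. Wendy is in Vienna.
After move 9: Vienna -> Sofia. Wendy is in Sofia.
After move 10: Sofia -> Lima. Wendy is in Lima.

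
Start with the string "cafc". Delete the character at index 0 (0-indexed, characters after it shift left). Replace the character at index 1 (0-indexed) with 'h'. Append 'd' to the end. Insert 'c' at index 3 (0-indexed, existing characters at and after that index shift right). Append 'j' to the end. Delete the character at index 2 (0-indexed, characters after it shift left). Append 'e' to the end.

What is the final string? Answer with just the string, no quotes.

Answer: ahcdje

Derivation:
Applying each edit step by step:
Start: "cafc"
Op 1 (delete idx 0 = 'c'): "cafc" -> "afc"
Op 2 (replace idx 1: 'f' -> 'h'): "afc" -> "ahc"
Op 3 (append 'd'): "ahc" -> "ahcd"
Op 4 (insert 'c' at idx 3): "ahcd" -> "ahccd"
Op 5 (append 'j'): "ahccd" -> "ahccdj"
Op 6 (delete idx 2 = 'c'): "ahccdj" -> "ahcdj"
Op 7 (append 'e'): "ahcdj" -> "ahcdje"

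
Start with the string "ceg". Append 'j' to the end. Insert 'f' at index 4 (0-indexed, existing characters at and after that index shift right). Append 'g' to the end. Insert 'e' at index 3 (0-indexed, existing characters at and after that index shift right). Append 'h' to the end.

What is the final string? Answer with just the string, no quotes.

Applying each edit step by step:
Start: "ceg"
Op 1 (append 'j'): "ceg" -> "cegj"
Op 2 (insert 'f' at idx 4): "cegj" -> "cegjf"
Op 3 (append 'g'): "cegjf" -> "cegjfg"
Op 4 (insert 'e' at idx 3): "cegjfg" -> "cegejfg"
Op 5 (append 'h'): "cegejfg" -> "cegejfgh"

Answer: cegejfgh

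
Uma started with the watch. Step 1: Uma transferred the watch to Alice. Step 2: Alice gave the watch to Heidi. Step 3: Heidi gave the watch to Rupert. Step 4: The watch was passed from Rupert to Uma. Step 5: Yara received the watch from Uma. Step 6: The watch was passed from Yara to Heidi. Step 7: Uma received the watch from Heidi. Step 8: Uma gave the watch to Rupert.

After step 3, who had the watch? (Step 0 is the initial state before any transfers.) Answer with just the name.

Tracking the watch holder through step 3:
After step 0 (start): Uma
After step 1: Alice
After step 2: Heidi
After step 3: Rupert

At step 3, the holder is Rupert.

Answer: Rupert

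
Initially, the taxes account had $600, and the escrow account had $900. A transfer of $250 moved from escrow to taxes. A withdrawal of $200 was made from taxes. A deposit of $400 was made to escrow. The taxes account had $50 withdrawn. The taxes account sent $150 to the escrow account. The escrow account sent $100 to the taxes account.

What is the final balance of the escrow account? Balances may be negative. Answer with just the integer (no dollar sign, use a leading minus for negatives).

Answer: 1100

Derivation:
Tracking account balances step by step:
Start: taxes=600, escrow=900
Event 1 (transfer 250 escrow -> taxes): escrow: 900 - 250 = 650, taxes: 600 + 250 = 850. Balances: taxes=850, escrow=650
Event 2 (withdraw 200 from taxes): taxes: 850 - 200 = 650. Balances: taxes=650, escrow=650
Event 3 (deposit 400 to escrow): escrow: 650 + 400 = 1050. Balances: taxes=650, escrow=1050
Event 4 (withdraw 50 from taxes): taxes: 650 - 50 = 600. Balances: taxes=600, escrow=1050
Event 5 (transfer 150 taxes -> escrow): taxes: 600 - 150 = 450, escrow: 1050 + 150 = 1200. Balances: taxes=450, escrow=1200
Event 6 (transfer 100 escrow -> taxes): escrow: 1200 - 100 = 1100, taxes: 450 + 100 = 550. Balances: taxes=550, escrow=1100

Final balance of escrow: 1100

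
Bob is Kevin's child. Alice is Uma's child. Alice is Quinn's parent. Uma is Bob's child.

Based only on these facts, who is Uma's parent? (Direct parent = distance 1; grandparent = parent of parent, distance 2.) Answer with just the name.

Answer: Bob

Derivation:
Reconstructing the parent chain from the given facts:
  Kevin -> Bob -> Uma -> Alice -> Quinn
(each arrow means 'parent of the next')
Positions in the chain (0 = top):
  position of Kevin: 0
  position of Bob: 1
  position of Uma: 2
  position of Alice: 3
  position of Quinn: 4

Uma is at position 2; the parent is 1 step up the chain, i.e. position 1: Bob.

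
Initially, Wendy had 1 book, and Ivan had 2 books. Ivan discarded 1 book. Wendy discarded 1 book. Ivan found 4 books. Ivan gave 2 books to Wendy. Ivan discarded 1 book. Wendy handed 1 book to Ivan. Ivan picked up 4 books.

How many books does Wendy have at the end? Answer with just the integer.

Tracking counts step by step:
Start: Wendy=1, Ivan=2
Event 1 (Ivan -1): Ivan: 2 -> 1. State: Wendy=1, Ivan=1
Event 2 (Wendy -1): Wendy: 1 -> 0. State: Wendy=0, Ivan=1
Event 3 (Ivan +4): Ivan: 1 -> 5. State: Wendy=0, Ivan=5
Event 4 (Ivan -> Wendy, 2): Ivan: 5 -> 3, Wendy: 0 -> 2. State: Wendy=2, Ivan=3
Event 5 (Ivan -1): Ivan: 3 -> 2. State: Wendy=2, Ivan=2
Event 6 (Wendy -> Ivan, 1): Wendy: 2 -> 1, Ivan: 2 -> 3. State: Wendy=1, Ivan=3
Event 7 (Ivan +4): Ivan: 3 -> 7. State: Wendy=1, Ivan=7

Wendy's final count: 1

Answer: 1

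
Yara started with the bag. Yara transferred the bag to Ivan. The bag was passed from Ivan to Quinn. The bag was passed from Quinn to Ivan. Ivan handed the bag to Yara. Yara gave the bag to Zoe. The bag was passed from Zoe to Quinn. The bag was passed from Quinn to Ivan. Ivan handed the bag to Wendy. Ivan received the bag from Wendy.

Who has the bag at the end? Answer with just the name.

Answer: Ivan

Derivation:
Tracking the bag through each event:
Start: Yara has the bag.
After event 1: Ivan has the bag.
After event 2: Quinn has the bag.
After event 3: Ivan has the bag.
After event 4: Yara has the bag.
After event 5: Zoe has the bag.
After event 6: Quinn has the bag.
After event 7: Ivan has the bag.
After event 8: Wendy has the bag.
After event 9: Ivan has the bag.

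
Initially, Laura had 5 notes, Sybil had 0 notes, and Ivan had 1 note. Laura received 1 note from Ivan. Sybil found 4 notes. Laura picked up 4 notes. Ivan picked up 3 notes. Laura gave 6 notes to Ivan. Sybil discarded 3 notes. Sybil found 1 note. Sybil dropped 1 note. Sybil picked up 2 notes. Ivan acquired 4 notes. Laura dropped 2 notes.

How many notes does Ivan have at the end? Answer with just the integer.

Tracking counts step by step:
Start: Laura=5, Sybil=0, Ivan=1
Event 1 (Ivan -> Laura, 1): Ivan: 1 -> 0, Laura: 5 -> 6. State: Laura=6, Sybil=0, Ivan=0
Event 2 (Sybil +4): Sybil: 0 -> 4. State: Laura=6, Sybil=4, Ivan=0
Event 3 (Laura +4): Laura: 6 -> 10. State: Laura=10, Sybil=4, Ivan=0
Event 4 (Ivan +3): Ivan: 0 -> 3. State: Laura=10, Sybil=4, Ivan=3
Event 5 (Laura -> Ivan, 6): Laura: 10 -> 4, Ivan: 3 -> 9. State: Laura=4, Sybil=4, Ivan=9
Event 6 (Sybil -3): Sybil: 4 -> 1. State: Laura=4, Sybil=1, Ivan=9
Event 7 (Sybil +1): Sybil: 1 -> 2. State: Laura=4, Sybil=2, Ivan=9
Event 8 (Sybil -1): Sybil: 2 -> 1. State: Laura=4, Sybil=1, Ivan=9
Event 9 (Sybil +2): Sybil: 1 -> 3. State: Laura=4, Sybil=3, Ivan=9
Event 10 (Ivan +4): Ivan: 9 -> 13. State: Laura=4, Sybil=3, Ivan=13
Event 11 (Laura -2): Laura: 4 -> 2. State: Laura=2, Sybil=3, Ivan=13

Ivan's final count: 13

Answer: 13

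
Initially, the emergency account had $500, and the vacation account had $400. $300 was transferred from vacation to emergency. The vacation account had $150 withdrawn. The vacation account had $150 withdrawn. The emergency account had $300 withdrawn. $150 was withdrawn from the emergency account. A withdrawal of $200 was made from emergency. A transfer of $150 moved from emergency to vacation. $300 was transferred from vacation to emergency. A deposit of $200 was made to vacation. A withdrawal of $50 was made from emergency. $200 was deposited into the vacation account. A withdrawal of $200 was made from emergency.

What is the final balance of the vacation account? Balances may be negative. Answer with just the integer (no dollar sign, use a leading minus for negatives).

Tracking account balances step by step:
Start: emergency=500, vacation=400
Event 1 (transfer 300 vacation -> emergency): vacation: 400 - 300 = 100, emergency: 500 + 300 = 800. Balances: emergency=800, vacation=100
Event 2 (withdraw 150 from vacation): vacation: 100 - 150 = -50. Balances: emergency=800, vacation=-50
Event 3 (withdraw 150 from vacation): vacation: -50 - 150 = -200. Balances: emergency=800, vacation=-200
Event 4 (withdraw 300 from emergency): emergency: 800 - 300 = 500. Balances: emergency=500, vacation=-200
Event 5 (withdraw 150 from emergency): emergency: 500 - 150 = 350. Balances: emergency=350, vacation=-200
Event 6 (withdraw 200 from emergency): emergency: 350 - 200 = 150. Balances: emergency=150, vacation=-200
Event 7 (transfer 150 emergency -> vacation): emergency: 150 - 150 = 0, vacation: -200 + 150 = -50. Balances: emergency=0, vacation=-50
Event 8 (transfer 300 vacation -> emergency): vacation: -50 - 300 = -350, emergency: 0 + 300 = 300. Balances: emergency=300, vacation=-350
Event 9 (deposit 200 to vacation): vacation: -350 + 200 = -150. Balances: emergency=300, vacation=-150
Event 10 (withdraw 50 from emergency): emergency: 300 - 50 = 250. Balances: emergency=250, vacation=-150
Event 11 (deposit 200 to vacation): vacation: -150 + 200 = 50. Balances: emergency=250, vacation=50
Event 12 (withdraw 200 from emergency): emergency: 250 - 200 = 50. Balances: emergency=50, vacation=50

Final balance of vacation: 50

Answer: 50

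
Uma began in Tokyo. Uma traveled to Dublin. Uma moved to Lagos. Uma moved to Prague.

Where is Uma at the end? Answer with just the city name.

Answer: Prague

Derivation:
Tracking Uma's location:
Start: Uma is in Tokyo.
After move 1: Tokyo -> Dublin. Uma is in Dublin.
After move 2: Dublin -> Lagos. Uma is in Lagos.
After move 3: Lagos -> Prague. Uma is in Prague.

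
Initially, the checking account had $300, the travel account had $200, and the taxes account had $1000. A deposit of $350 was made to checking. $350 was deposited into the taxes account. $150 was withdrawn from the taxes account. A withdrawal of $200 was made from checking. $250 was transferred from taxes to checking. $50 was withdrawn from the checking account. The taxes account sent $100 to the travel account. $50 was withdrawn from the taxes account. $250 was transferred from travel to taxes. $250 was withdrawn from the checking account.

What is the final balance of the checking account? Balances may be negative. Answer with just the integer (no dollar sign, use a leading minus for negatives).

Answer: 400

Derivation:
Tracking account balances step by step:
Start: checking=300, travel=200, taxes=1000
Event 1 (deposit 350 to checking): checking: 300 + 350 = 650. Balances: checking=650, travel=200, taxes=1000
Event 2 (deposit 350 to taxes): taxes: 1000 + 350 = 1350. Balances: checking=650, travel=200, taxes=1350
Event 3 (withdraw 150 from taxes): taxes: 1350 - 150 = 1200. Balances: checking=650, travel=200, taxes=1200
Event 4 (withdraw 200 from checking): checking: 650 - 200 = 450. Balances: checking=450, travel=200, taxes=1200
Event 5 (transfer 250 taxes -> checking): taxes: 1200 - 250 = 950, checking: 450 + 250 = 700. Balances: checking=700, travel=200, taxes=950
Event 6 (withdraw 50 from checking): checking: 700 - 50 = 650. Balances: checking=650, travel=200, taxes=950
Event 7 (transfer 100 taxes -> travel): taxes: 950 - 100 = 850, travel: 200 + 100 = 300. Balances: checking=650, travel=300, taxes=850
Event 8 (withdraw 50 from taxes): taxes: 850 - 50 = 800. Balances: checking=650, travel=300, taxes=800
Event 9 (transfer 250 travel -> taxes): travel: 300 - 250 = 50, taxes: 800 + 250 = 1050. Balances: checking=650, travel=50, taxes=1050
Event 10 (withdraw 250 from checking): checking: 650 - 250 = 400. Balances: checking=400, travel=50, taxes=1050

Final balance of checking: 400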